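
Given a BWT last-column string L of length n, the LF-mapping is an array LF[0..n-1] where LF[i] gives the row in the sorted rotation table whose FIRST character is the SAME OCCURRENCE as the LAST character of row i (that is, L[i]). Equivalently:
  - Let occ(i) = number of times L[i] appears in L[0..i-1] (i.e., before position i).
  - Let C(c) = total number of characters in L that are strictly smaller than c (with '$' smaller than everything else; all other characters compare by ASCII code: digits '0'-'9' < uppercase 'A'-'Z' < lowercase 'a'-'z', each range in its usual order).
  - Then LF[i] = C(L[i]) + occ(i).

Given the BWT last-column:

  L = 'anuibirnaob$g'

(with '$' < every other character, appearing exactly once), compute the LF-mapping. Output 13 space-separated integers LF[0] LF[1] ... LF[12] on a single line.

Answer: 1 8 12 6 3 7 11 9 2 10 4 0 5

Derivation:
Char counts: '$':1, 'a':2, 'b':2, 'g':1, 'i':2, 'n':2, 'o':1, 'r':1, 'u':1
C (first-col start): C('$')=0, C('a')=1, C('b')=3, C('g')=5, C('i')=6, C('n')=8, C('o')=10, C('r')=11, C('u')=12
L[0]='a': occ=0, LF[0]=C('a')+0=1+0=1
L[1]='n': occ=0, LF[1]=C('n')+0=8+0=8
L[2]='u': occ=0, LF[2]=C('u')+0=12+0=12
L[3]='i': occ=0, LF[3]=C('i')+0=6+0=6
L[4]='b': occ=0, LF[4]=C('b')+0=3+0=3
L[5]='i': occ=1, LF[5]=C('i')+1=6+1=7
L[6]='r': occ=0, LF[6]=C('r')+0=11+0=11
L[7]='n': occ=1, LF[7]=C('n')+1=8+1=9
L[8]='a': occ=1, LF[8]=C('a')+1=1+1=2
L[9]='o': occ=0, LF[9]=C('o')+0=10+0=10
L[10]='b': occ=1, LF[10]=C('b')+1=3+1=4
L[11]='$': occ=0, LF[11]=C('$')+0=0+0=0
L[12]='g': occ=0, LF[12]=C('g')+0=5+0=5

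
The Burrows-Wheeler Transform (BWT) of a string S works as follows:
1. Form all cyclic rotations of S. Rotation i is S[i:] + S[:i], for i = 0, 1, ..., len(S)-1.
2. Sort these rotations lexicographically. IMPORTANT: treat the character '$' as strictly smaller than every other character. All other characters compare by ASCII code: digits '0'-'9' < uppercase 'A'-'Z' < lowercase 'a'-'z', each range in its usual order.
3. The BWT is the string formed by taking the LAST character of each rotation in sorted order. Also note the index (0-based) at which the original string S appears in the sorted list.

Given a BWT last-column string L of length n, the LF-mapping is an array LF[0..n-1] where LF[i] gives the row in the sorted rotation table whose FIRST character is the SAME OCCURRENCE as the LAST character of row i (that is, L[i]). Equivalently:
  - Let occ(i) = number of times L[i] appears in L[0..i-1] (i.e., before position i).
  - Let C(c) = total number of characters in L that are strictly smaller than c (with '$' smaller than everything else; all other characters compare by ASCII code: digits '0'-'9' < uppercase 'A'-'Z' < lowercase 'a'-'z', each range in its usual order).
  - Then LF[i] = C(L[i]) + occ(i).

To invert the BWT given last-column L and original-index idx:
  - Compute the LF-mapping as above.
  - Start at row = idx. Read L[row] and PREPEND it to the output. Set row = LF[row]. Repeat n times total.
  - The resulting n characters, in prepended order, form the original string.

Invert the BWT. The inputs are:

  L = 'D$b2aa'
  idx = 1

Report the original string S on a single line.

Answer: 2aabD$

Derivation:
LF mapping: 2 0 5 1 3 4
Walk LF starting at row 1, prepending L[row]:
  step 1: row=1, L[1]='$', prepend. Next row=LF[1]=0
  step 2: row=0, L[0]='D', prepend. Next row=LF[0]=2
  step 3: row=2, L[2]='b', prepend. Next row=LF[2]=5
  step 4: row=5, L[5]='a', prepend. Next row=LF[5]=4
  step 5: row=4, L[4]='a', prepend. Next row=LF[4]=3
  step 6: row=3, L[3]='2', prepend. Next row=LF[3]=1
Reversed output: 2aabD$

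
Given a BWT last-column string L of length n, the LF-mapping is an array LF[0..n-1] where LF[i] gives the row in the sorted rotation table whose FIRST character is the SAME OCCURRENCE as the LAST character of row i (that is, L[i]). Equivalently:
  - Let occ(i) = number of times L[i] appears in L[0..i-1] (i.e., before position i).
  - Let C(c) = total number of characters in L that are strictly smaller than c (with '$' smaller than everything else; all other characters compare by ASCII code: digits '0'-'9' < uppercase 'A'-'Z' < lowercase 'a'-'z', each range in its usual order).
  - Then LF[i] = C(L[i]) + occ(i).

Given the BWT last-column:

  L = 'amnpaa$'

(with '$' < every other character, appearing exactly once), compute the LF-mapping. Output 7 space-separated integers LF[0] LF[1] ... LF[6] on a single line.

Answer: 1 4 5 6 2 3 0

Derivation:
Char counts: '$':1, 'a':3, 'm':1, 'n':1, 'p':1
C (first-col start): C('$')=0, C('a')=1, C('m')=4, C('n')=5, C('p')=6
L[0]='a': occ=0, LF[0]=C('a')+0=1+0=1
L[1]='m': occ=0, LF[1]=C('m')+0=4+0=4
L[2]='n': occ=0, LF[2]=C('n')+0=5+0=5
L[3]='p': occ=0, LF[3]=C('p')+0=6+0=6
L[4]='a': occ=1, LF[4]=C('a')+1=1+1=2
L[5]='a': occ=2, LF[5]=C('a')+2=1+2=3
L[6]='$': occ=0, LF[6]=C('$')+0=0+0=0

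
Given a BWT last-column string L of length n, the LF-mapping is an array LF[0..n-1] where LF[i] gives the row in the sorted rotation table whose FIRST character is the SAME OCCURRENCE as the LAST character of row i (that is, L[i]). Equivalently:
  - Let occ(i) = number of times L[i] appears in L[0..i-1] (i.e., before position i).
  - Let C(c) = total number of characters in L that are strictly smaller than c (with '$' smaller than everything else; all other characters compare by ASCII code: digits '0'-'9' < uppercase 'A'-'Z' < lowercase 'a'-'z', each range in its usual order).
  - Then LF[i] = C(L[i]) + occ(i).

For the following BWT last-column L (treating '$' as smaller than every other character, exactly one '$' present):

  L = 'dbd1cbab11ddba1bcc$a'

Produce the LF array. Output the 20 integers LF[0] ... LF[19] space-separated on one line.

Answer: 16 8 17 1 13 9 5 10 2 3 18 19 11 6 4 12 14 15 0 7

Derivation:
Char counts: '$':1, '1':4, 'a':3, 'b':5, 'c':3, 'd':4
C (first-col start): C('$')=0, C('1')=1, C('a')=5, C('b')=8, C('c')=13, C('d')=16
L[0]='d': occ=0, LF[0]=C('d')+0=16+0=16
L[1]='b': occ=0, LF[1]=C('b')+0=8+0=8
L[2]='d': occ=1, LF[2]=C('d')+1=16+1=17
L[3]='1': occ=0, LF[3]=C('1')+0=1+0=1
L[4]='c': occ=0, LF[4]=C('c')+0=13+0=13
L[5]='b': occ=1, LF[5]=C('b')+1=8+1=9
L[6]='a': occ=0, LF[6]=C('a')+0=5+0=5
L[7]='b': occ=2, LF[7]=C('b')+2=8+2=10
L[8]='1': occ=1, LF[8]=C('1')+1=1+1=2
L[9]='1': occ=2, LF[9]=C('1')+2=1+2=3
L[10]='d': occ=2, LF[10]=C('d')+2=16+2=18
L[11]='d': occ=3, LF[11]=C('d')+3=16+3=19
L[12]='b': occ=3, LF[12]=C('b')+3=8+3=11
L[13]='a': occ=1, LF[13]=C('a')+1=5+1=6
L[14]='1': occ=3, LF[14]=C('1')+3=1+3=4
L[15]='b': occ=4, LF[15]=C('b')+4=8+4=12
L[16]='c': occ=1, LF[16]=C('c')+1=13+1=14
L[17]='c': occ=2, LF[17]=C('c')+2=13+2=15
L[18]='$': occ=0, LF[18]=C('$')+0=0+0=0
L[19]='a': occ=2, LF[19]=C('a')+2=5+2=7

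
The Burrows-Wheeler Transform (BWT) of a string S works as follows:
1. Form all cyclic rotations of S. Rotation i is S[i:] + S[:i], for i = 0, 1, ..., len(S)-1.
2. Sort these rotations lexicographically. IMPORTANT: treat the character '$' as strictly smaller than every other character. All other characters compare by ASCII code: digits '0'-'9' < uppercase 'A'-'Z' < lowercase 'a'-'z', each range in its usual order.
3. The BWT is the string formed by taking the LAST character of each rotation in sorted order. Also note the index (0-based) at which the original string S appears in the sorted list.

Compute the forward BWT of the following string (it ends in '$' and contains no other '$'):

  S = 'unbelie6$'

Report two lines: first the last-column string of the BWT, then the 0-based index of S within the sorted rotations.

Answer: 6enibleu$
8

Derivation:
All 9 rotations (rotation i = S[i:]+S[:i]):
  rot[0] = unbelie6$
  rot[1] = nbelie6$u
  rot[2] = belie6$un
  rot[3] = elie6$unb
  rot[4] = lie6$unbe
  rot[5] = ie6$unbel
  rot[6] = e6$unbeli
  rot[7] = 6$unbelie
  rot[8] = $unbelie6
Sorted (with $ < everything):
  sorted[0] = $unbelie6  (last char: '6')
  sorted[1] = 6$unbelie  (last char: 'e')
  sorted[2] = belie6$un  (last char: 'n')
  sorted[3] = e6$unbeli  (last char: 'i')
  sorted[4] = elie6$unb  (last char: 'b')
  sorted[5] = ie6$unbel  (last char: 'l')
  sorted[6] = lie6$unbe  (last char: 'e')
  sorted[7] = nbelie6$u  (last char: 'u')
  sorted[8] = unbelie6$  (last char: '$')
Last column: 6enibleu$
Original string S is at sorted index 8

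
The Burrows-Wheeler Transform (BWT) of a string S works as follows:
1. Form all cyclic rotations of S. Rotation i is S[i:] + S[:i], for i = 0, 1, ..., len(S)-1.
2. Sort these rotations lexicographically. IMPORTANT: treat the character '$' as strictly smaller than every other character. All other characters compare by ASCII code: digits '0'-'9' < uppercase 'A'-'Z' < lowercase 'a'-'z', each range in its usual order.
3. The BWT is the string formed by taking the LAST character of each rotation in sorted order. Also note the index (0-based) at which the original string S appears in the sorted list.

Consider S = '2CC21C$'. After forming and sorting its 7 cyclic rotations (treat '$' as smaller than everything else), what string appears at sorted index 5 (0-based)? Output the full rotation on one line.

Answer: C21C$2C

Derivation:
All 7 rotations (rotation i = S[i:]+S[:i]):
  rot[0] = 2CC21C$
  rot[1] = CC21C$2
  rot[2] = C21C$2C
  rot[3] = 21C$2CC
  rot[4] = 1C$2CC2
  rot[5] = C$2CC21
  rot[6] = $2CC21C
Sorted (with $ < everything):
  sorted[0] = $2CC21C
  sorted[1] = 1C$2CC2
  sorted[2] = 21C$2CC
  sorted[3] = 2CC21C$
  sorted[4] = C$2CC21
  sorted[5] = C21C$2C
  sorted[6] = CC21C$2
sorted[5] = C21C$2C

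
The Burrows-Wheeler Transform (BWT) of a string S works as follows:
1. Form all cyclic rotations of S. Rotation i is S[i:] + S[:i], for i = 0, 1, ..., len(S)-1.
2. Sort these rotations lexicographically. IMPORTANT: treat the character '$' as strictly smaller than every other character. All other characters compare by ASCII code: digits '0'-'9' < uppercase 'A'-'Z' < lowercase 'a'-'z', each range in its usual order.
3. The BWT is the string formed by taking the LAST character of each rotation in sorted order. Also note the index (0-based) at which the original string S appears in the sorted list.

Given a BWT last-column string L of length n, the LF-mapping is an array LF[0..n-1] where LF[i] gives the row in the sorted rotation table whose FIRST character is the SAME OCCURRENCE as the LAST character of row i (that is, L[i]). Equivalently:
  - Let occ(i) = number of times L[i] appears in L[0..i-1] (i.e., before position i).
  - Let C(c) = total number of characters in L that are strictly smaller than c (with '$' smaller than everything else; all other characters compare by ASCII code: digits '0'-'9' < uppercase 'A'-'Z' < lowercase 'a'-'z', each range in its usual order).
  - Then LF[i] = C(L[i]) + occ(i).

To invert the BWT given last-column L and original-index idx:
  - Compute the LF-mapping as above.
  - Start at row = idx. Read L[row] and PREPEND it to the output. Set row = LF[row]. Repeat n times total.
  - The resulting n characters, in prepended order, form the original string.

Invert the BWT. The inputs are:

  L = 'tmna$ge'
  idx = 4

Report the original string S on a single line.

LF mapping: 6 4 5 1 0 3 2
Walk LF starting at row 4, prepending L[row]:
  step 1: row=4, L[4]='$', prepend. Next row=LF[4]=0
  step 2: row=0, L[0]='t', prepend. Next row=LF[0]=6
  step 3: row=6, L[6]='e', prepend. Next row=LF[6]=2
  step 4: row=2, L[2]='n', prepend. Next row=LF[2]=5
  step 5: row=5, L[5]='g', prepend. Next row=LF[5]=3
  step 6: row=3, L[3]='a', prepend. Next row=LF[3]=1
  step 7: row=1, L[1]='m', prepend. Next row=LF[1]=4
Reversed output: magnet$

Answer: magnet$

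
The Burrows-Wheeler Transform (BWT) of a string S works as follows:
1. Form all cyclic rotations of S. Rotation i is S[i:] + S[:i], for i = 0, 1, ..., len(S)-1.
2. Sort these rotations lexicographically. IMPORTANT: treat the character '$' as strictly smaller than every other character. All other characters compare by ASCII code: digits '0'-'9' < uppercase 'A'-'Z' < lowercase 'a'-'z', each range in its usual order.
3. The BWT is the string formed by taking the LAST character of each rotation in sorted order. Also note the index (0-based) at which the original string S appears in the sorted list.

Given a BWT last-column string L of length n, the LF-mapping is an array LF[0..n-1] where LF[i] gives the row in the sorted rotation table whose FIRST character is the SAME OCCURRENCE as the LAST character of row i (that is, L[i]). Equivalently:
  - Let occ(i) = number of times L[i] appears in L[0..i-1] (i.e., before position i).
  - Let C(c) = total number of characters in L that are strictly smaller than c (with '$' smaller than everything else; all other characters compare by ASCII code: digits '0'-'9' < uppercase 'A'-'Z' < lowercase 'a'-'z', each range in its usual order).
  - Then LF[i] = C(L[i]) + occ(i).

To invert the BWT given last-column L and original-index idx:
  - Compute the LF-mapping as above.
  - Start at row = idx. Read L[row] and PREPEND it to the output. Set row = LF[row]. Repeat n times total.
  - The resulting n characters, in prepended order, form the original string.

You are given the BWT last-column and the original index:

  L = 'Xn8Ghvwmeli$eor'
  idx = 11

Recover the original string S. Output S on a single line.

LF mapping: 3 10 1 2 6 13 14 9 4 8 7 0 5 11 12
Walk LF starting at row 11, prepending L[row]:
  step 1: row=11, L[11]='$', prepend. Next row=LF[11]=0
  step 2: row=0, L[0]='X', prepend. Next row=LF[0]=3
  step 3: row=3, L[3]='G', prepend. Next row=LF[3]=2
  step 4: row=2, L[2]='8', prepend. Next row=LF[2]=1
  step 5: row=1, L[1]='n', prepend. Next row=LF[1]=10
  step 6: row=10, L[10]='i', prepend. Next row=LF[10]=7
  step 7: row=7, L[7]='m', prepend. Next row=LF[7]=9
  step 8: row=9, L[9]='l', prepend. Next row=LF[9]=8
  step 9: row=8, L[8]='e', prepend. Next row=LF[8]=4
  step 10: row=4, L[4]='h', prepend. Next row=LF[4]=6
  step 11: row=6, L[6]='w', prepend. Next row=LF[6]=14
  step 12: row=14, L[14]='r', prepend. Next row=LF[14]=12
  step 13: row=12, L[12]='e', prepend. Next row=LF[12]=5
  step 14: row=5, L[5]='v', prepend. Next row=LF[5]=13
  step 15: row=13, L[13]='o', prepend. Next row=LF[13]=11
Reversed output: overwhelmin8GX$

Answer: overwhelmin8GX$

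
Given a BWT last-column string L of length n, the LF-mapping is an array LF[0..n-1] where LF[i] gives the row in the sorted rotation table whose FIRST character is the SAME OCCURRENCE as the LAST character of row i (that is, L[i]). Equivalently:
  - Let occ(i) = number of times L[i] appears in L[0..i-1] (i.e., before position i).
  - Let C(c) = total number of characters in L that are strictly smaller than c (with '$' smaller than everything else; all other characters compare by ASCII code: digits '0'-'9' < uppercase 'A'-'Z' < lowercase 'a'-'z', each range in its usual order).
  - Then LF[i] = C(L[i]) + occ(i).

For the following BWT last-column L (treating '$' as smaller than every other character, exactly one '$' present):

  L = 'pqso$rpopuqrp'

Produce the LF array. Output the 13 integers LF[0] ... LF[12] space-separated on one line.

Answer: 3 7 11 1 0 9 4 2 5 12 8 10 6

Derivation:
Char counts: '$':1, 'o':2, 'p':4, 'q':2, 'r':2, 's':1, 'u':1
C (first-col start): C('$')=0, C('o')=1, C('p')=3, C('q')=7, C('r')=9, C('s')=11, C('u')=12
L[0]='p': occ=0, LF[0]=C('p')+0=3+0=3
L[1]='q': occ=0, LF[1]=C('q')+0=7+0=7
L[2]='s': occ=0, LF[2]=C('s')+0=11+0=11
L[3]='o': occ=0, LF[3]=C('o')+0=1+0=1
L[4]='$': occ=0, LF[4]=C('$')+0=0+0=0
L[5]='r': occ=0, LF[5]=C('r')+0=9+0=9
L[6]='p': occ=1, LF[6]=C('p')+1=3+1=4
L[7]='o': occ=1, LF[7]=C('o')+1=1+1=2
L[8]='p': occ=2, LF[8]=C('p')+2=3+2=5
L[9]='u': occ=0, LF[9]=C('u')+0=12+0=12
L[10]='q': occ=1, LF[10]=C('q')+1=7+1=8
L[11]='r': occ=1, LF[11]=C('r')+1=9+1=10
L[12]='p': occ=3, LF[12]=C('p')+3=3+3=6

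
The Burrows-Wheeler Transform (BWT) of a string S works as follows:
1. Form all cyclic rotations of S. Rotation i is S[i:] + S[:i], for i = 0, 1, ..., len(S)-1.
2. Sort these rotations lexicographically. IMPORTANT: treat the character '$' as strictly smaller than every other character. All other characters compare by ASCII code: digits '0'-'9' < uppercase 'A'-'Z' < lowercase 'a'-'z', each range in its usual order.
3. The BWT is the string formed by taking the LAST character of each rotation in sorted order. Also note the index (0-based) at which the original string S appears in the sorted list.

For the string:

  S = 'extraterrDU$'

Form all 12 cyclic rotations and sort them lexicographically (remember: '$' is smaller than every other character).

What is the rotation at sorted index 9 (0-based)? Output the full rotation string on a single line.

All 12 rotations (rotation i = S[i:]+S[:i]):
  rot[0] = extraterrDU$
  rot[1] = xtraterrDU$e
  rot[2] = traterrDU$ex
  rot[3] = raterrDU$ext
  rot[4] = aterrDU$extr
  rot[5] = terrDU$extra
  rot[6] = errDU$extrat
  rot[7] = rrDU$extrate
  rot[8] = rDU$extrater
  rot[9] = DU$extraterr
  rot[10] = U$extraterrD
  rot[11] = $extraterrDU
Sorted (with $ < everything):
  sorted[0] = $extraterrDU
  sorted[1] = DU$extraterr
  sorted[2] = U$extraterrD
  sorted[3] = aterrDU$extr
  sorted[4] = errDU$extrat
  sorted[5] = extraterrDU$
  sorted[6] = rDU$extrater
  sorted[7] = raterrDU$ext
  sorted[8] = rrDU$extrate
  sorted[9] = terrDU$extra
  sorted[10] = traterrDU$ex
  sorted[11] = xtraterrDU$e
sorted[9] = terrDU$extra

Answer: terrDU$extra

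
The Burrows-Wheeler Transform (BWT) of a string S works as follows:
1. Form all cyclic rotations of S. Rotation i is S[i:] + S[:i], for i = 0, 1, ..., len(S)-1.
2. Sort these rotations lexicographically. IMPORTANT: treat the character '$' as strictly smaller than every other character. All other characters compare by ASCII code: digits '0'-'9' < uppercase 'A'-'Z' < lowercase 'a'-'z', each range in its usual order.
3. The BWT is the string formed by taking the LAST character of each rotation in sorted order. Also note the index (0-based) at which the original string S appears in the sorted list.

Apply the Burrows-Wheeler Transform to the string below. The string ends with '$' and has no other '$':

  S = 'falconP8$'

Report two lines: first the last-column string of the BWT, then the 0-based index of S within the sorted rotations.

All 9 rotations (rotation i = S[i:]+S[:i]):
  rot[0] = falconP8$
  rot[1] = alconP8$f
  rot[2] = lconP8$fa
  rot[3] = conP8$fal
  rot[4] = onP8$falc
  rot[5] = nP8$falco
  rot[6] = P8$falcon
  rot[7] = 8$falconP
  rot[8] = $falconP8
Sorted (with $ < everything):
  sorted[0] = $falconP8  (last char: '8')
  sorted[1] = 8$falconP  (last char: 'P')
  sorted[2] = P8$falcon  (last char: 'n')
  sorted[3] = alconP8$f  (last char: 'f')
  sorted[4] = conP8$fal  (last char: 'l')
  sorted[5] = falconP8$  (last char: '$')
  sorted[6] = lconP8$fa  (last char: 'a')
  sorted[7] = nP8$falco  (last char: 'o')
  sorted[8] = onP8$falc  (last char: 'c')
Last column: 8Pnfl$aoc
Original string S is at sorted index 5

Answer: 8Pnfl$aoc
5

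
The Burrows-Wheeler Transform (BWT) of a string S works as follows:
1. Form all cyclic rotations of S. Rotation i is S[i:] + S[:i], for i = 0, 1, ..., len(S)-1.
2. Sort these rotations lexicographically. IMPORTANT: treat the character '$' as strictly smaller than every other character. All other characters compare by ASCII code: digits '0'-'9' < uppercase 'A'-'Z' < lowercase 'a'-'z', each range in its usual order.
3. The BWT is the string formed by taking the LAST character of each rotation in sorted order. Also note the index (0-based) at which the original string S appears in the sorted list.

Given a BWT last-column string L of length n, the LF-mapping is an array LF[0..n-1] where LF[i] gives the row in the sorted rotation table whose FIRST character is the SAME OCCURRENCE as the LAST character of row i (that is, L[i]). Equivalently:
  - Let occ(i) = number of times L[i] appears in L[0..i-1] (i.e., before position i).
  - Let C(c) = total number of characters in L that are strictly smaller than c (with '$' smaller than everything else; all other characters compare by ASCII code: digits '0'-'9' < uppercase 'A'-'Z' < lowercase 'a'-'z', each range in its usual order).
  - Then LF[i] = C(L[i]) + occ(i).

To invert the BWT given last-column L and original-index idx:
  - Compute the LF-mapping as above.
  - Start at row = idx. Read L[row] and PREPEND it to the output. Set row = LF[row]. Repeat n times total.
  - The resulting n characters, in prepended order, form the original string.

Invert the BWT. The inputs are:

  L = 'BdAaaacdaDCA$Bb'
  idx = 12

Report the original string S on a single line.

Answer: cDaCaaBdAAbdaB$

Derivation:
LF mapping: 3 13 1 7 8 9 12 14 10 6 5 2 0 4 11
Walk LF starting at row 12, prepending L[row]:
  step 1: row=12, L[12]='$', prepend. Next row=LF[12]=0
  step 2: row=0, L[0]='B', prepend. Next row=LF[0]=3
  step 3: row=3, L[3]='a', prepend. Next row=LF[3]=7
  step 4: row=7, L[7]='d', prepend. Next row=LF[7]=14
  step 5: row=14, L[14]='b', prepend. Next row=LF[14]=11
  step 6: row=11, L[11]='A', prepend. Next row=LF[11]=2
  step 7: row=2, L[2]='A', prepend. Next row=LF[2]=1
  step 8: row=1, L[1]='d', prepend. Next row=LF[1]=13
  step 9: row=13, L[13]='B', prepend. Next row=LF[13]=4
  step 10: row=4, L[4]='a', prepend. Next row=LF[4]=8
  step 11: row=8, L[8]='a', prepend. Next row=LF[8]=10
  step 12: row=10, L[10]='C', prepend. Next row=LF[10]=5
  step 13: row=5, L[5]='a', prepend. Next row=LF[5]=9
  step 14: row=9, L[9]='D', prepend. Next row=LF[9]=6
  step 15: row=6, L[6]='c', prepend. Next row=LF[6]=12
Reversed output: cDaCaaBdAAbdaB$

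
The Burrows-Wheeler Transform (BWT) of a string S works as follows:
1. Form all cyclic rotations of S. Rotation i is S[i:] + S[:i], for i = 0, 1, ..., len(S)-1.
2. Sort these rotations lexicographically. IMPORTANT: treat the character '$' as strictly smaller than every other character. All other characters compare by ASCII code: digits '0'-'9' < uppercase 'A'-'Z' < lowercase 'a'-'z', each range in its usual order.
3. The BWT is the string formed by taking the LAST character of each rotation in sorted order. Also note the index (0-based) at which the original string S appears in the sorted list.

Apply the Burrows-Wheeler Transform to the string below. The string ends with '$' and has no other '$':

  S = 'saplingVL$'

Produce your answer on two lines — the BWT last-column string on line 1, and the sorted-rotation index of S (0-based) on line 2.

All 10 rotations (rotation i = S[i:]+S[:i]):
  rot[0] = saplingVL$
  rot[1] = aplingVL$s
  rot[2] = plingVL$sa
  rot[3] = lingVL$sap
  rot[4] = ingVL$sapl
  rot[5] = ngVL$sapli
  rot[6] = gVL$saplin
  rot[7] = VL$sapling
  rot[8] = L$saplingV
  rot[9] = $saplingVL
Sorted (with $ < everything):
  sorted[0] = $saplingVL  (last char: 'L')
  sorted[1] = L$saplingV  (last char: 'V')
  sorted[2] = VL$sapling  (last char: 'g')
  sorted[3] = aplingVL$s  (last char: 's')
  sorted[4] = gVL$saplin  (last char: 'n')
  sorted[5] = ingVL$sapl  (last char: 'l')
  sorted[6] = lingVL$sap  (last char: 'p')
  sorted[7] = ngVL$sapli  (last char: 'i')
  sorted[8] = plingVL$sa  (last char: 'a')
  sorted[9] = saplingVL$  (last char: '$')
Last column: LVgsnlpia$
Original string S is at sorted index 9

Answer: LVgsnlpia$
9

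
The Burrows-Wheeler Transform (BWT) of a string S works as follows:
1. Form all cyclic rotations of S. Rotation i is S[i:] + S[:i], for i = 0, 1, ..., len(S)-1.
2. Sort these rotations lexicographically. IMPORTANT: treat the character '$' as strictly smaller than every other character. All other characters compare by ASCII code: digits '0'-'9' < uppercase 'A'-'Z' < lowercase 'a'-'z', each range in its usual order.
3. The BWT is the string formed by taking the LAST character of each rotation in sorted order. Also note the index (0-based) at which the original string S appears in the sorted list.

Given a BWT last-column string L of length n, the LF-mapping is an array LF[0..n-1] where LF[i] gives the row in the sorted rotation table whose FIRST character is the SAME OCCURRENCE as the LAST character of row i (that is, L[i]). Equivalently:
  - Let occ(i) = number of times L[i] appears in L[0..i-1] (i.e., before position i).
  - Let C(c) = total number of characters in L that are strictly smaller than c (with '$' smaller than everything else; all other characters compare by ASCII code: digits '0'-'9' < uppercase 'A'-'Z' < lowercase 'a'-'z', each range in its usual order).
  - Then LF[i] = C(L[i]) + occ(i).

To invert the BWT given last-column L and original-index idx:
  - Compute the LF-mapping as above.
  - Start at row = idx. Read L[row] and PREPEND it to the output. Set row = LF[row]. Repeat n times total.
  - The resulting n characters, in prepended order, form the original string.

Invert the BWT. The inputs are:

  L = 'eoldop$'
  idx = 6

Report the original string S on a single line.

LF mapping: 2 4 3 1 5 6 0
Walk LF starting at row 6, prepending L[row]:
  step 1: row=6, L[6]='$', prepend. Next row=LF[6]=0
  step 2: row=0, L[0]='e', prepend. Next row=LF[0]=2
  step 3: row=2, L[2]='l', prepend. Next row=LF[2]=3
  step 4: row=3, L[3]='d', prepend. Next row=LF[3]=1
  step 5: row=1, L[1]='o', prepend. Next row=LF[1]=4
  step 6: row=4, L[4]='o', prepend. Next row=LF[4]=5
  step 7: row=5, L[5]='p', prepend. Next row=LF[5]=6
Reversed output: poodle$

Answer: poodle$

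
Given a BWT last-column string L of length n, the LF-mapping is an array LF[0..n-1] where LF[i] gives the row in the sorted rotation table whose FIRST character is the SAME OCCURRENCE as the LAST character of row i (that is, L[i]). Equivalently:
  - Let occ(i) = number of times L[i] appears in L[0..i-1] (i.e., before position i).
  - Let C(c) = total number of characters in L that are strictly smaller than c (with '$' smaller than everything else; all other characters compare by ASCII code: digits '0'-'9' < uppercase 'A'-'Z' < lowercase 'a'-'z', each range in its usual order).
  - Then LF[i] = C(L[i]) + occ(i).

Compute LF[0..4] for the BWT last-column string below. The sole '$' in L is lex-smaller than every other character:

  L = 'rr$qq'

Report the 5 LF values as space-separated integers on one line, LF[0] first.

Answer: 3 4 0 1 2

Derivation:
Char counts: '$':1, 'q':2, 'r':2
C (first-col start): C('$')=0, C('q')=1, C('r')=3
L[0]='r': occ=0, LF[0]=C('r')+0=3+0=3
L[1]='r': occ=1, LF[1]=C('r')+1=3+1=4
L[2]='$': occ=0, LF[2]=C('$')+0=0+0=0
L[3]='q': occ=0, LF[3]=C('q')+0=1+0=1
L[4]='q': occ=1, LF[4]=C('q')+1=1+1=2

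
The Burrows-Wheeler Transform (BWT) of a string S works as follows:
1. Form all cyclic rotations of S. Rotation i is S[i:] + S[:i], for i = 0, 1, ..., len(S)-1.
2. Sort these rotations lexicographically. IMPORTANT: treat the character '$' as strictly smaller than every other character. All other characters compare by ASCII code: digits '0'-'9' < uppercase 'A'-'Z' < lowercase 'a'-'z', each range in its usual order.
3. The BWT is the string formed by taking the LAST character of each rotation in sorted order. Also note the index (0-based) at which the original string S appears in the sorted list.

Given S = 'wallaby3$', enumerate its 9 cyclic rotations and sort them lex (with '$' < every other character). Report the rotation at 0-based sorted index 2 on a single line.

Answer: aby3$wall

Derivation:
All 9 rotations (rotation i = S[i:]+S[:i]):
  rot[0] = wallaby3$
  rot[1] = allaby3$w
  rot[2] = llaby3$wa
  rot[3] = laby3$wal
  rot[4] = aby3$wall
  rot[5] = by3$walla
  rot[6] = y3$wallab
  rot[7] = 3$wallaby
  rot[8] = $wallaby3
Sorted (with $ < everything):
  sorted[0] = $wallaby3
  sorted[1] = 3$wallaby
  sorted[2] = aby3$wall
  sorted[3] = allaby3$w
  sorted[4] = by3$walla
  sorted[5] = laby3$wal
  sorted[6] = llaby3$wa
  sorted[7] = wallaby3$
  sorted[8] = y3$wallab
sorted[2] = aby3$wall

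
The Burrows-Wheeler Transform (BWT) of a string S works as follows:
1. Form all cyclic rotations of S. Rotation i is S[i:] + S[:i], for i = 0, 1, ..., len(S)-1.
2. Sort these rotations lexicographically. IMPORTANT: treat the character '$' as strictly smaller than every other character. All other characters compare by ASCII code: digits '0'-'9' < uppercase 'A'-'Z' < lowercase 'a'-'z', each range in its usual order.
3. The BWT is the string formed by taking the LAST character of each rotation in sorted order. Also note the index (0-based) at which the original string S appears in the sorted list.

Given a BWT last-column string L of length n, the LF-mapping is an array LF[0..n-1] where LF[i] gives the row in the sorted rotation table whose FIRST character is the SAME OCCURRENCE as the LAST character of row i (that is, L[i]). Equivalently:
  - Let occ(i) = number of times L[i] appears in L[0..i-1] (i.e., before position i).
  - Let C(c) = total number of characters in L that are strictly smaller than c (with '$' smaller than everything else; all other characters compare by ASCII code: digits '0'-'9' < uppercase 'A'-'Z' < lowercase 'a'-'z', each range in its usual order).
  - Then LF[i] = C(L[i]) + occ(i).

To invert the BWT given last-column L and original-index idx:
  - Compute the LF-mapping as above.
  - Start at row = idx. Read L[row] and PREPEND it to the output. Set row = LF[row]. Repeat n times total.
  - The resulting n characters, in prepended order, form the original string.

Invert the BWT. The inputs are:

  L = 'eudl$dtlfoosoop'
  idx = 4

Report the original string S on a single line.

Answer: footloospuddle$

Derivation:
LF mapping: 3 14 1 5 0 2 13 6 4 7 8 12 9 10 11
Walk LF starting at row 4, prepending L[row]:
  step 1: row=4, L[4]='$', prepend. Next row=LF[4]=0
  step 2: row=0, L[0]='e', prepend. Next row=LF[0]=3
  step 3: row=3, L[3]='l', prepend. Next row=LF[3]=5
  step 4: row=5, L[5]='d', prepend. Next row=LF[5]=2
  step 5: row=2, L[2]='d', prepend. Next row=LF[2]=1
  step 6: row=1, L[1]='u', prepend. Next row=LF[1]=14
  step 7: row=14, L[14]='p', prepend. Next row=LF[14]=11
  step 8: row=11, L[11]='s', prepend. Next row=LF[11]=12
  step 9: row=12, L[12]='o', prepend. Next row=LF[12]=9
  step 10: row=9, L[9]='o', prepend. Next row=LF[9]=7
  step 11: row=7, L[7]='l', prepend. Next row=LF[7]=6
  step 12: row=6, L[6]='t', prepend. Next row=LF[6]=13
  step 13: row=13, L[13]='o', prepend. Next row=LF[13]=10
  step 14: row=10, L[10]='o', prepend. Next row=LF[10]=8
  step 15: row=8, L[8]='f', prepend. Next row=LF[8]=4
Reversed output: footloospuddle$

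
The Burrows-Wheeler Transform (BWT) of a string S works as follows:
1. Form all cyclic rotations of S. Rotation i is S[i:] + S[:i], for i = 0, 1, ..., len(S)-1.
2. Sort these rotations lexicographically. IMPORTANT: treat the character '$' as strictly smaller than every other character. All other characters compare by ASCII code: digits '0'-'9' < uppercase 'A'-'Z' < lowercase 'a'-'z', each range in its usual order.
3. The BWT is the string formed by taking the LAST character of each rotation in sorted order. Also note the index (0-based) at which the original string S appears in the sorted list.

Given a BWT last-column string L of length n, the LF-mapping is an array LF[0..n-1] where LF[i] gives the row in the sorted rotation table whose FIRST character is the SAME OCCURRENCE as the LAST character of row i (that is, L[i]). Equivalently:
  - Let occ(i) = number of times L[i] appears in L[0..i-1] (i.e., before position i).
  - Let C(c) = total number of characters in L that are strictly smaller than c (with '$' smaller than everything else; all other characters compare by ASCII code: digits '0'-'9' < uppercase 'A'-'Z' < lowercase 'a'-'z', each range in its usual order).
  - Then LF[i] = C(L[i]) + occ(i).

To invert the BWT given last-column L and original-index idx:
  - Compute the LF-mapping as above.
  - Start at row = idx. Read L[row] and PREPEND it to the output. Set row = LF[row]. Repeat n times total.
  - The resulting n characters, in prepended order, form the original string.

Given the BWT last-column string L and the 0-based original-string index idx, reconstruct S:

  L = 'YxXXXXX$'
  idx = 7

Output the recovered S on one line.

Answer: xXXXXXY$

Derivation:
LF mapping: 6 7 1 2 3 4 5 0
Walk LF starting at row 7, prepending L[row]:
  step 1: row=7, L[7]='$', prepend. Next row=LF[7]=0
  step 2: row=0, L[0]='Y', prepend. Next row=LF[0]=6
  step 3: row=6, L[6]='X', prepend. Next row=LF[6]=5
  step 4: row=5, L[5]='X', prepend. Next row=LF[5]=4
  step 5: row=4, L[4]='X', prepend. Next row=LF[4]=3
  step 6: row=3, L[3]='X', prepend. Next row=LF[3]=2
  step 7: row=2, L[2]='X', prepend. Next row=LF[2]=1
  step 8: row=1, L[1]='x', prepend. Next row=LF[1]=7
Reversed output: xXXXXXY$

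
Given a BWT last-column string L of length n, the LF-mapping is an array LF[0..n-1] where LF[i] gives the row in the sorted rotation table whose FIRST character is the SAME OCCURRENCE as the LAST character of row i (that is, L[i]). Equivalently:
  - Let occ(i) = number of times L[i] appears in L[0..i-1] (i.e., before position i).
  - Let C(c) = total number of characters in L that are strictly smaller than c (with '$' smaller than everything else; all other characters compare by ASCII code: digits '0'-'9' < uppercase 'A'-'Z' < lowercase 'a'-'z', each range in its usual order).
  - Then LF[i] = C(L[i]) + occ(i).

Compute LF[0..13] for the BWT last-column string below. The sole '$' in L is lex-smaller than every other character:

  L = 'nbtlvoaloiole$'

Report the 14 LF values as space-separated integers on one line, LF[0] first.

Answer: 8 2 12 5 13 9 1 6 10 4 11 7 3 0

Derivation:
Char counts: '$':1, 'a':1, 'b':1, 'e':1, 'i':1, 'l':3, 'n':1, 'o':3, 't':1, 'v':1
C (first-col start): C('$')=0, C('a')=1, C('b')=2, C('e')=3, C('i')=4, C('l')=5, C('n')=8, C('o')=9, C('t')=12, C('v')=13
L[0]='n': occ=0, LF[0]=C('n')+0=8+0=8
L[1]='b': occ=0, LF[1]=C('b')+0=2+0=2
L[2]='t': occ=0, LF[2]=C('t')+0=12+0=12
L[3]='l': occ=0, LF[3]=C('l')+0=5+0=5
L[4]='v': occ=0, LF[4]=C('v')+0=13+0=13
L[5]='o': occ=0, LF[5]=C('o')+0=9+0=9
L[6]='a': occ=0, LF[6]=C('a')+0=1+0=1
L[7]='l': occ=1, LF[7]=C('l')+1=5+1=6
L[8]='o': occ=1, LF[8]=C('o')+1=9+1=10
L[9]='i': occ=0, LF[9]=C('i')+0=4+0=4
L[10]='o': occ=2, LF[10]=C('o')+2=9+2=11
L[11]='l': occ=2, LF[11]=C('l')+2=5+2=7
L[12]='e': occ=0, LF[12]=C('e')+0=3+0=3
L[13]='$': occ=0, LF[13]=C('$')+0=0+0=0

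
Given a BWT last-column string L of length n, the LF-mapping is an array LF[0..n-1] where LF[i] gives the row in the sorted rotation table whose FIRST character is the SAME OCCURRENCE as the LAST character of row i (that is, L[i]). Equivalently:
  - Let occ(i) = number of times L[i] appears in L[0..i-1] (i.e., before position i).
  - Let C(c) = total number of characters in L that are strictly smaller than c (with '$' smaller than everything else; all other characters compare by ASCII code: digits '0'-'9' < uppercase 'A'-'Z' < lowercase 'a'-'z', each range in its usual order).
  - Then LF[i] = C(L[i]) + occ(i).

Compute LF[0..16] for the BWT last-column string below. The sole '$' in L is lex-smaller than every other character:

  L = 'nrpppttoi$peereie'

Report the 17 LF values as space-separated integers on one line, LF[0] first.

Answer: 7 13 9 10 11 15 16 8 5 0 12 1 2 14 3 6 4

Derivation:
Char counts: '$':1, 'e':4, 'i':2, 'n':1, 'o':1, 'p':4, 'r':2, 't':2
C (first-col start): C('$')=0, C('e')=1, C('i')=5, C('n')=7, C('o')=8, C('p')=9, C('r')=13, C('t')=15
L[0]='n': occ=0, LF[0]=C('n')+0=7+0=7
L[1]='r': occ=0, LF[1]=C('r')+0=13+0=13
L[2]='p': occ=0, LF[2]=C('p')+0=9+0=9
L[3]='p': occ=1, LF[3]=C('p')+1=9+1=10
L[4]='p': occ=2, LF[4]=C('p')+2=9+2=11
L[5]='t': occ=0, LF[5]=C('t')+0=15+0=15
L[6]='t': occ=1, LF[6]=C('t')+1=15+1=16
L[7]='o': occ=0, LF[7]=C('o')+0=8+0=8
L[8]='i': occ=0, LF[8]=C('i')+0=5+0=5
L[9]='$': occ=0, LF[9]=C('$')+0=0+0=0
L[10]='p': occ=3, LF[10]=C('p')+3=9+3=12
L[11]='e': occ=0, LF[11]=C('e')+0=1+0=1
L[12]='e': occ=1, LF[12]=C('e')+1=1+1=2
L[13]='r': occ=1, LF[13]=C('r')+1=13+1=14
L[14]='e': occ=2, LF[14]=C('e')+2=1+2=3
L[15]='i': occ=1, LF[15]=C('i')+1=5+1=6
L[16]='e': occ=3, LF[16]=C('e')+3=1+3=4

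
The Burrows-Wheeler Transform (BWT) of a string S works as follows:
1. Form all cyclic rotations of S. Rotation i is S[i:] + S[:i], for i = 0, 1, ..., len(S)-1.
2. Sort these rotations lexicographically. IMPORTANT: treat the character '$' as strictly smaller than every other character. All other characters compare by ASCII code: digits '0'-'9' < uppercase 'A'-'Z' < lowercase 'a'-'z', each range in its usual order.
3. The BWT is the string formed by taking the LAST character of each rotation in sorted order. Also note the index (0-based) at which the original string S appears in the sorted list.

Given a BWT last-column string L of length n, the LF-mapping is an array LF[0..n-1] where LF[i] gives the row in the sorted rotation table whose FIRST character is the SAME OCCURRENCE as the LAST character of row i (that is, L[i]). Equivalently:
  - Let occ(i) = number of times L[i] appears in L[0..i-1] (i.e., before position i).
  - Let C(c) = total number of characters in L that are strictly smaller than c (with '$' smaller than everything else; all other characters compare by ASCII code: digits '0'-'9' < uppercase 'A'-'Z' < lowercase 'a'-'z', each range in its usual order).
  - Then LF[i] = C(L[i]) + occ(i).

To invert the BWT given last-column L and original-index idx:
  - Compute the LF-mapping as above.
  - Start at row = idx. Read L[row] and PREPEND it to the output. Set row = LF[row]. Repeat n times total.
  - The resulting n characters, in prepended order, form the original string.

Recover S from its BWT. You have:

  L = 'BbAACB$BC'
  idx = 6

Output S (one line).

LF mapping: 3 8 1 2 6 4 0 5 7
Walk LF starting at row 6, prepending L[row]:
  step 1: row=6, L[6]='$', prepend. Next row=LF[6]=0
  step 2: row=0, L[0]='B', prepend. Next row=LF[0]=3
  step 3: row=3, L[3]='A', prepend. Next row=LF[3]=2
  step 4: row=2, L[2]='A', prepend. Next row=LF[2]=1
  step 5: row=1, L[1]='b', prepend. Next row=LF[1]=8
  step 6: row=8, L[8]='C', prepend. Next row=LF[8]=7
  step 7: row=7, L[7]='B', prepend. Next row=LF[7]=5
  step 8: row=5, L[5]='B', prepend. Next row=LF[5]=4
  step 9: row=4, L[4]='C', prepend. Next row=LF[4]=6
Reversed output: CBBCbAAB$

Answer: CBBCbAAB$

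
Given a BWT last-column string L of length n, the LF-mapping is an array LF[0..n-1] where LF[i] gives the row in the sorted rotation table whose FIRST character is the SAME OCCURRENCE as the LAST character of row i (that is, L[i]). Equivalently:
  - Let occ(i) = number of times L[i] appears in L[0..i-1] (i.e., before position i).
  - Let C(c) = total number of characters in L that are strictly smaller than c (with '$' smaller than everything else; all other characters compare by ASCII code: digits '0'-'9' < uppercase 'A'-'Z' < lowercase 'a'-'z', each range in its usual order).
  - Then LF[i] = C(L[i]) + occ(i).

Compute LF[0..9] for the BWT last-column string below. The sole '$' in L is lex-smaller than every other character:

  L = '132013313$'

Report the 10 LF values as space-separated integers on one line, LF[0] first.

Char counts: '$':1, '0':1, '1':3, '2':1, '3':4
C (first-col start): C('$')=0, C('0')=1, C('1')=2, C('2')=5, C('3')=6
L[0]='1': occ=0, LF[0]=C('1')+0=2+0=2
L[1]='3': occ=0, LF[1]=C('3')+0=6+0=6
L[2]='2': occ=0, LF[2]=C('2')+0=5+0=5
L[3]='0': occ=0, LF[3]=C('0')+0=1+0=1
L[4]='1': occ=1, LF[4]=C('1')+1=2+1=3
L[5]='3': occ=1, LF[5]=C('3')+1=6+1=7
L[6]='3': occ=2, LF[6]=C('3')+2=6+2=8
L[7]='1': occ=2, LF[7]=C('1')+2=2+2=4
L[8]='3': occ=3, LF[8]=C('3')+3=6+3=9
L[9]='$': occ=0, LF[9]=C('$')+0=0+0=0

Answer: 2 6 5 1 3 7 8 4 9 0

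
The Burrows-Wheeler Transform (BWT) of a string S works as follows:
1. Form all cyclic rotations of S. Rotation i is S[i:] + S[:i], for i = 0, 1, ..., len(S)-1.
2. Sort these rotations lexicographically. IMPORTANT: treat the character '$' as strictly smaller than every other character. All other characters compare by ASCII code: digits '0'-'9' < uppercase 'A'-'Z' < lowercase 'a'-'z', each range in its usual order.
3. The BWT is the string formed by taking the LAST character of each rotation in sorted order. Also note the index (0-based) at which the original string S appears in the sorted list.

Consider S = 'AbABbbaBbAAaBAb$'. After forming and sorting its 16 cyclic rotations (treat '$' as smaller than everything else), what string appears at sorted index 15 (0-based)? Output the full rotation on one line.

All 16 rotations (rotation i = S[i:]+S[:i]):
  rot[0] = AbABbbaBbAAaBAb$
  rot[1] = bABbbaBbAAaBAb$A
  rot[2] = ABbbaBbAAaBAb$Ab
  rot[3] = BbbaBbAAaBAb$AbA
  rot[4] = bbaBbAAaBAb$AbAB
  rot[5] = baBbAAaBAb$AbABb
  rot[6] = aBbAAaBAb$AbABbb
  rot[7] = BbAAaBAb$AbABbba
  rot[8] = bAAaBAb$AbABbbaB
  rot[9] = AAaBAb$AbABbbaBb
  rot[10] = AaBAb$AbABbbaBbA
  rot[11] = aBAb$AbABbbaBbAA
  rot[12] = BAb$AbABbbaBbAAa
  rot[13] = Ab$AbABbbaBbAAaB
  rot[14] = b$AbABbbaBbAAaBA
  rot[15] = $AbABbbaBbAAaBAb
Sorted (with $ < everything):
  sorted[0] = $AbABbbaBbAAaBAb
  sorted[1] = AAaBAb$AbABbbaBb
  sorted[2] = ABbbaBbAAaBAb$Ab
  sorted[3] = AaBAb$AbABbbaBbA
  sorted[4] = Ab$AbABbbaBbAAaB
  sorted[5] = AbABbbaBbAAaBAb$
  sorted[6] = BAb$AbABbbaBbAAa
  sorted[7] = BbAAaBAb$AbABbba
  sorted[8] = BbbaBbAAaBAb$AbA
  sorted[9] = aBAb$AbABbbaBbAA
  sorted[10] = aBbAAaBAb$AbABbb
  sorted[11] = b$AbABbbaBbAAaBA
  sorted[12] = bAAaBAb$AbABbbaB
  sorted[13] = bABbbaBbAAaBAb$A
  sorted[14] = baBbAAaBAb$AbABb
  sorted[15] = bbaBbAAaBAb$AbAB
sorted[15] = bbaBbAAaBAb$AbAB

Answer: bbaBbAAaBAb$AbAB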